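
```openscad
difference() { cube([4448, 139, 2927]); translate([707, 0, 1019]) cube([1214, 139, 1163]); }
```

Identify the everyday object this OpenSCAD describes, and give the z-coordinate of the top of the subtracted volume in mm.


A wall with a window opening. The window head height is 2182 mm.

A wall with a rectangular opening subtracted — a window. Sill at z = 1019, opening 1163 mm tall, so the head is at 1019 + 1163 = 2182 mm.


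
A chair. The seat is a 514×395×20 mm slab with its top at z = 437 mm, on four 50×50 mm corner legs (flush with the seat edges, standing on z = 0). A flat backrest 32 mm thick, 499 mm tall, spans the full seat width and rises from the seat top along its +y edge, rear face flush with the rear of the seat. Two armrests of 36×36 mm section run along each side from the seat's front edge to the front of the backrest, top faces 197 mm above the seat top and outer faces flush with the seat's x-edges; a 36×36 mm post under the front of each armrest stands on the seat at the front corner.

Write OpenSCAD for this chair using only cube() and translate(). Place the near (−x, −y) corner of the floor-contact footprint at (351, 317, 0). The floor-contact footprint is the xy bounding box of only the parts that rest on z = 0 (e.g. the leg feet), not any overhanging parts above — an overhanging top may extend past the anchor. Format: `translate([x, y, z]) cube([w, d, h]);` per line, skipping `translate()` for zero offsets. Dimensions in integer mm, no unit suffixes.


translate([351, 317, 417]) cube([514, 395, 20]);
translate([351, 317, 0]) cube([50, 50, 417]);
translate([815, 317, 0]) cube([50, 50, 417]);
translate([351, 662, 0]) cube([50, 50, 417]);
translate([815, 662, 0]) cube([50, 50, 417]);
translate([351, 680, 437]) cube([514, 32, 499]);
translate([351, 317, 598]) cube([36, 363, 36]);
translate([829, 317, 598]) cube([36, 363, 36]);
translate([351, 317, 437]) cube([36, 36, 161]);
translate([829, 317, 437]) cube([36, 36, 161]);


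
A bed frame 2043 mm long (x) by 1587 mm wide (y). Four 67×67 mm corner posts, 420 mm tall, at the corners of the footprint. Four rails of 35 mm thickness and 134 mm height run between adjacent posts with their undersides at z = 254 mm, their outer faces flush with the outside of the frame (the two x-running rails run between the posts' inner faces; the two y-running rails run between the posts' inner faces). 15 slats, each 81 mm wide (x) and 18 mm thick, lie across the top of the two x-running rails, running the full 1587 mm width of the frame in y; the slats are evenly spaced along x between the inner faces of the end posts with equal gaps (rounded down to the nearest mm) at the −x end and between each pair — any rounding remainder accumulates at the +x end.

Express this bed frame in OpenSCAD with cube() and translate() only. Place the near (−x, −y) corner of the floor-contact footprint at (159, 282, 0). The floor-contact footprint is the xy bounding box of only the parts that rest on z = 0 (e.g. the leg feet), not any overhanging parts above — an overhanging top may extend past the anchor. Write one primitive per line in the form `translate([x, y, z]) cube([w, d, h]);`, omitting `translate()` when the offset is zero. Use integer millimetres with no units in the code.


translate([159, 282, 0]) cube([67, 67, 420]);
translate([159, 1802, 0]) cube([67, 67, 420]);
translate([2135, 282, 0]) cube([67, 67, 420]);
translate([2135, 1802, 0]) cube([67, 67, 420]);
translate([226, 282, 254]) cube([1909, 35, 134]);
translate([226, 1834, 254]) cube([1909, 35, 134]);
translate([159, 349, 254]) cube([35, 1453, 134]);
translate([2167, 349, 254]) cube([35, 1453, 134]);
translate([269, 282, 388]) cube([81, 1587, 18]);
translate([393, 282, 388]) cube([81, 1587, 18]);
translate([517, 282, 388]) cube([81, 1587, 18]);
translate([641, 282, 388]) cube([81, 1587, 18]);
translate([765, 282, 388]) cube([81, 1587, 18]);
translate([889, 282, 388]) cube([81, 1587, 18]);
translate([1013, 282, 388]) cube([81, 1587, 18]);
translate([1137, 282, 388]) cube([81, 1587, 18]);
translate([1261, 282, 388]) cube([81, 1587, 18]);
translate([1385, 282, 388]) cube([81, 1587, 18]);
translate([1509, 282, 388]) cube([81, 1587, 18]);
translate([1633, 282, 388]) cube([81, 1587, 18]);
translate([1757, 282, 388]) cube([81, 1587, 18]);
translate([1881, 282, 388]) cube([81, 1587, 18]);
translate([2005, 282, 388]) cube([81, 1587, 18]);


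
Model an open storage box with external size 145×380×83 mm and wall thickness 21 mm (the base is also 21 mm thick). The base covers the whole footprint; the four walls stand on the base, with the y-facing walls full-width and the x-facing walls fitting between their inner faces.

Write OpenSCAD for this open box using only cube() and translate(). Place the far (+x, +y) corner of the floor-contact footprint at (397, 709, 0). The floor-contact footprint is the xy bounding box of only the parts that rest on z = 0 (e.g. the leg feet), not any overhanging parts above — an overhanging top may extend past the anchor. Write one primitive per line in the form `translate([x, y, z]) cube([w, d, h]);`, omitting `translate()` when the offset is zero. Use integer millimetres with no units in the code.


translate([252, 329, 0]) cube([145, 380, 21]);
translate([252, 329, 21]) cube([145, 21, 62]);
translate([252, 688, 21]) cube([145, 21, 62]);
translate([252, 350, 21]) cube([21, 338, 62]);
translate([376, 350, 21]) cube([21, 338, 62]);


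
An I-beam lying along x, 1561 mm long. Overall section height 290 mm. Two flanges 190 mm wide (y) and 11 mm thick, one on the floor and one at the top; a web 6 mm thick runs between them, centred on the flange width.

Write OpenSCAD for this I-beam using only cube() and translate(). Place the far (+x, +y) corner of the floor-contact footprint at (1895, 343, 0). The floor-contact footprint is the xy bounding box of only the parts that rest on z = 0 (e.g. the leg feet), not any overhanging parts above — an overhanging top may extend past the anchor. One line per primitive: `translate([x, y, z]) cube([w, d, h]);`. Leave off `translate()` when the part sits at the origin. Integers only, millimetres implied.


translate([334, 153, 0]) cube([1561, 190, 11]);
translate([334, 245, 11]) cube([1561, 6, 268]);
translate([334, 153, 279]) cube([1561, 190, 11]);


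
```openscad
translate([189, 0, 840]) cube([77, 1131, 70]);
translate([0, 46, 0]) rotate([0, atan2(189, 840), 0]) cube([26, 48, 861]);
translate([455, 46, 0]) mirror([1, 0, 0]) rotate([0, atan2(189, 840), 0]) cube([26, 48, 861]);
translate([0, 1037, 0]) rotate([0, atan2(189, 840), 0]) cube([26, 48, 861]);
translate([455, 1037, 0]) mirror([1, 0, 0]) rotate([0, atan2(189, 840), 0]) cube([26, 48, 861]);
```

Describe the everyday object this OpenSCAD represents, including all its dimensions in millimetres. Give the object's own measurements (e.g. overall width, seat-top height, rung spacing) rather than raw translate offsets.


A sawhorse. A 77×1131×70 mm beam (x, y, z) sits on two A-frame leg pairs. Each pair is two raked legs of 26×48 mm section (48 mm along y) splaying symmetrically in x. Each leg rises 840 mm vertically over 189 mm of horizontal reach and is 861 mm long along its own axis. Every leg's outer bottom edge rests on the floor and its outer top edge meets a bottom edge of the beam — the left legs (tilting toward +x) meet the beam's −x bottom edge, the right legs (their mirror images, tilting toward −x) meet its +x bottom edge — so the leg tops tuck under the beam, the beam's underside is 840 mm above the floor, and the feet are 455 mm apart outside-to-outside with the beam centred between them. The two leg pairs are set in 46 mm from either end of the beam.


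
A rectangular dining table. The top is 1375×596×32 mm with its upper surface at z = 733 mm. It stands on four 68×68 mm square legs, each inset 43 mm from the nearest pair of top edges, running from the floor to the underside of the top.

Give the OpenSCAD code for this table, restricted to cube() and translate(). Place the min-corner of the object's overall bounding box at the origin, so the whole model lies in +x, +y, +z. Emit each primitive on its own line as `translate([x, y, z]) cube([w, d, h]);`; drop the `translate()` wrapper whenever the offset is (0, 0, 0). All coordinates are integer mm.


translate([0, 0, 701]) cube([1375, 596, 32]);
translate([43, 43, 0]) cube([68, 68, 701]);
translate([1264, 43, 0]) cube([68, 68, 701]);
translate([43, 485, 0]) cube([68, 68, 701]);
translate([1264, 485, 0]) cube([68, 68, 701]);


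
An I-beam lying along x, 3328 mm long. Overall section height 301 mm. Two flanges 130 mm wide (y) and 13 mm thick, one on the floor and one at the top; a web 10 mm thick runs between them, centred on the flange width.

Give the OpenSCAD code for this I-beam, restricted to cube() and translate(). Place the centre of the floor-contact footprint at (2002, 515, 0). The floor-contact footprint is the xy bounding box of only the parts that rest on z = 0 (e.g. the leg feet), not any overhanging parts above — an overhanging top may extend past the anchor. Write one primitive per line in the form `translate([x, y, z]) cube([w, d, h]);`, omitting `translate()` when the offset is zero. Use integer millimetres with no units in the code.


translate([338, 450, 0]) cube([3328, 130, 13]);
translate([338, 510, 13]) cube([3328, 10, 275]);
translate([338, 450, 288]) cube([3328, 130, 13]);


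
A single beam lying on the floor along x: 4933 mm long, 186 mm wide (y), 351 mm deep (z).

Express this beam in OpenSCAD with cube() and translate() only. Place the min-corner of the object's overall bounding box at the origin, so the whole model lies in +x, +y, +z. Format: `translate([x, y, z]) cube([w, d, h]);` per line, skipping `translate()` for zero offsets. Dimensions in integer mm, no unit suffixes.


cube([4933, 186, 351]);


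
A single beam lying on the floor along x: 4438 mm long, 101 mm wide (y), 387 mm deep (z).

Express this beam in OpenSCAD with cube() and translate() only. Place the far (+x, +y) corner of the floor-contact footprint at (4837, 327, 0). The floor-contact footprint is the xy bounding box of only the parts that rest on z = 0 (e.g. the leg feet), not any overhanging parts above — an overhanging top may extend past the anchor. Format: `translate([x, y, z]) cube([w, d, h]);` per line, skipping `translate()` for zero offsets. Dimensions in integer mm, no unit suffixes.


translate([399, 226, 0]) cube([4438, 101, 387]);


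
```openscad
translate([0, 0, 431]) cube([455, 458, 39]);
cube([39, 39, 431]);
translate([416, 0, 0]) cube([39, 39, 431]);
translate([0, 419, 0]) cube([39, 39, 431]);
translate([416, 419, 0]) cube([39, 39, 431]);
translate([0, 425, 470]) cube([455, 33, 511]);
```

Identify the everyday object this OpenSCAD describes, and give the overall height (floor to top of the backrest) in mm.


A chair. The overall height is 981 mm.

A slab on four corner posts with a tall panel at the back — a chair. The seat slab sits at z = 431 with thickness 39, and the 511 mm backrest starts at the seat top, so the overall height is 431 + 39 + 511 = 981 mm.


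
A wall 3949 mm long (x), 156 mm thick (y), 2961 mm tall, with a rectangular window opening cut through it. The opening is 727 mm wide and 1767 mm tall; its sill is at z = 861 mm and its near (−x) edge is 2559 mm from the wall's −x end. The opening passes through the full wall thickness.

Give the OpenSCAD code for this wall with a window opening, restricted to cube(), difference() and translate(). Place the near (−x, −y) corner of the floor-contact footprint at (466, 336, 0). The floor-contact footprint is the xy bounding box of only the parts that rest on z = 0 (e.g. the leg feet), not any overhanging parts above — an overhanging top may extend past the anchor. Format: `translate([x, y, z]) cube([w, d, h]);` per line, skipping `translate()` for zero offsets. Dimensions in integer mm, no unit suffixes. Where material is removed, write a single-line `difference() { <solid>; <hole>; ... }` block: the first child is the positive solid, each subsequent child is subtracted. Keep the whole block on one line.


difference() { translate([466, 336, 0]) cube([3949, 156, 2961]); translate([3025, 336, 861]) cube([727, 156, 1767]); }


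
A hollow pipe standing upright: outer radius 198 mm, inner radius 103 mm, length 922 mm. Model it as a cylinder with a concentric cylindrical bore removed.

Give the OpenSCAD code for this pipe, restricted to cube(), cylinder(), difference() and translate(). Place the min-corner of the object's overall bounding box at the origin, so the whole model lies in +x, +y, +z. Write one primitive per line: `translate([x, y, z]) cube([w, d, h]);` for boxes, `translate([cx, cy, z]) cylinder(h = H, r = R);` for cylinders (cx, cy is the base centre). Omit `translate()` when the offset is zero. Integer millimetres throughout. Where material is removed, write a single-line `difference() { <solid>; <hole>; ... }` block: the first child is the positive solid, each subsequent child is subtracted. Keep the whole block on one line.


difference() { translate([198, 198, 0]) cylinder(h = 922, r = 198); translate([198, 198, 0]) cylinder(h = 922, r = 103); }


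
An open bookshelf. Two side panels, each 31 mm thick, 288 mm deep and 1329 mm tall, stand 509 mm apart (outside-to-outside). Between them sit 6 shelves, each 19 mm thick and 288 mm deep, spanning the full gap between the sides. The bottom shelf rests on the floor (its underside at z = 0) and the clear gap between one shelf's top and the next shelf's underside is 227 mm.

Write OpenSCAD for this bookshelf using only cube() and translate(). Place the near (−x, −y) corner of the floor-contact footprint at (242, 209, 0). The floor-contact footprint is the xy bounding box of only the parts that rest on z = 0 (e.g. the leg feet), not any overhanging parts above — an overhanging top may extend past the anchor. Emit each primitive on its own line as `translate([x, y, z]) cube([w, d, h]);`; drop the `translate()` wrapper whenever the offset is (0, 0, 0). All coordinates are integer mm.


translate([242, 209, 0]) cube([31, 288, 1329]);
translate([720, 209, 0]) cube([31, 288, 1329]);
translate([273, 209, 0]) cube([447, 288, 19]);
translate([273, 209, 246]) cube([447, 288, 19]);
translate([273, 209, 492]) cube([447, 288, 19]);
translate([273, 209, 738]) cube([447, 288, 19]);
translate([273, 209, 984]) cube([447, 288, 19]);
translate([273, 209, 1230]) cube([447, 288, 19]);


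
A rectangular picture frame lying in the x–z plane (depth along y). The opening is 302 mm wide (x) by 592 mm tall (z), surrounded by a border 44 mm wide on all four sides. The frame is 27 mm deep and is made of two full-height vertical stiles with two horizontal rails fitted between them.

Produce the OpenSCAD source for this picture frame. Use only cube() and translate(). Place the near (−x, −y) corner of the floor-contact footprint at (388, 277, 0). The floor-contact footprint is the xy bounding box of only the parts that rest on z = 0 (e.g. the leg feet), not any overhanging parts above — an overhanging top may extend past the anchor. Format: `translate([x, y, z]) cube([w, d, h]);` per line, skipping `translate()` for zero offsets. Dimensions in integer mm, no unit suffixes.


translate([388, 277, 0]) cube([44, 27, 680]);
translate([734, 277, 0]) cube([44, 27, 680]);
translate([432, 277, 0]) cube([302, 27, 44]);
translate([432, 277, 636]) cube([302, 27, 44]);


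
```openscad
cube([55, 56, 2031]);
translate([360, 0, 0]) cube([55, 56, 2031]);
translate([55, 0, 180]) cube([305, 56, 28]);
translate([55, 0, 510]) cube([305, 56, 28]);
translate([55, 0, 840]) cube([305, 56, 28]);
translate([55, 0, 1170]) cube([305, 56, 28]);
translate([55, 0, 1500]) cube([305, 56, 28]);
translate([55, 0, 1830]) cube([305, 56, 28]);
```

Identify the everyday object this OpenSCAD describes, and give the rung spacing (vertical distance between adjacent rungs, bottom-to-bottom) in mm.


A ladder. The rung spacing is 330 mm.

Two tall 55×56 posts with 6 short bars between them — a ladder. Adjacent rungs sit at z = 180 and z = 510, so the spacing is 510 − 180 = 330 mm.


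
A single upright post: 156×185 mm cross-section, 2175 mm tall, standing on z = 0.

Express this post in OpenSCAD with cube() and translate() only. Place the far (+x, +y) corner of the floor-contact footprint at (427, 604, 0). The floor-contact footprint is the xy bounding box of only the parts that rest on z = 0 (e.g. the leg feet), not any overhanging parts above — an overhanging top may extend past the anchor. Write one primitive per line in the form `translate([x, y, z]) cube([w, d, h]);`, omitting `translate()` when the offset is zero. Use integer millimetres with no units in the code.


translate([271, 419, 0]) cube([156, 185, 2175]);


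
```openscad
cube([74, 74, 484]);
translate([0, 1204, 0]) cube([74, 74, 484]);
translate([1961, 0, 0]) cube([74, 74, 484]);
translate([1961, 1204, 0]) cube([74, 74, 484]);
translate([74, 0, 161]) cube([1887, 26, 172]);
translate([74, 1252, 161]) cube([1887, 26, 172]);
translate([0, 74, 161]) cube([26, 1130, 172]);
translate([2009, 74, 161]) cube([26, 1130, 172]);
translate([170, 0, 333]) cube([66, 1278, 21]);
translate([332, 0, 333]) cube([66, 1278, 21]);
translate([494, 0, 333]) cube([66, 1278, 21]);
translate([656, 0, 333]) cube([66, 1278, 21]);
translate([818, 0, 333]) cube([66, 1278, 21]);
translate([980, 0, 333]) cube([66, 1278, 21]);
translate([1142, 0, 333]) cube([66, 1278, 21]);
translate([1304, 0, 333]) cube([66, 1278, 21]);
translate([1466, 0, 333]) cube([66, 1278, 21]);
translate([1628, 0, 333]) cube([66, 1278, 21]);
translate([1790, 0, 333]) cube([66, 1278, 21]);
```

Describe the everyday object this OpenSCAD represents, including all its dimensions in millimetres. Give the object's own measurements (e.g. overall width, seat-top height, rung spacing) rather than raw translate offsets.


A bed frame 2035 mm long (x) by 1278 mm wide (y). Four 74×74 mm corner posts, 484 mm tall, at the corners of the footprint. Four rails of 26 mm thickness and 172 mm height run between adjacent posts with their undersides at z = 161 mm, their outer faces flush with the outside of the frame (the two x-running rails run between the posts' inner faces; the two y-running rails run between the posts' inner faces). 11 slats, each 66 mm wide (x) and 21 mm thick, lie across the top of the two x-running rails, running the full 1278 mm width of the frame in y; along x they sit between the end posts with a 96 mm gap after the −x posts and between neighbouring slats, leaving 105 mm before the +x posts.


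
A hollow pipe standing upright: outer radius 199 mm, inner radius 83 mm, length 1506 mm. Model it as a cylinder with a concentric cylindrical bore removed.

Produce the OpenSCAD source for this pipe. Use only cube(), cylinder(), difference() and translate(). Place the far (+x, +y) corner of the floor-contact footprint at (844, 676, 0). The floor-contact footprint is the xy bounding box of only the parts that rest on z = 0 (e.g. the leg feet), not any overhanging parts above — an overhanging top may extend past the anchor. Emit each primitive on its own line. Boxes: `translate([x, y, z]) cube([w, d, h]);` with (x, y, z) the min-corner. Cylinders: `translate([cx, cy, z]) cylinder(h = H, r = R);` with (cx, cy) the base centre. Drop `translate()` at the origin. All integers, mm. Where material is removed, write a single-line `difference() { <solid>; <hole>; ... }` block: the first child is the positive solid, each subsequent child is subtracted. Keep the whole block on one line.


difference() { translate([645, 477, 0]) cylinder(h = 1506, r = 199); translate([645, 477, 0]) cylinder(h = 1506, r = 83); }


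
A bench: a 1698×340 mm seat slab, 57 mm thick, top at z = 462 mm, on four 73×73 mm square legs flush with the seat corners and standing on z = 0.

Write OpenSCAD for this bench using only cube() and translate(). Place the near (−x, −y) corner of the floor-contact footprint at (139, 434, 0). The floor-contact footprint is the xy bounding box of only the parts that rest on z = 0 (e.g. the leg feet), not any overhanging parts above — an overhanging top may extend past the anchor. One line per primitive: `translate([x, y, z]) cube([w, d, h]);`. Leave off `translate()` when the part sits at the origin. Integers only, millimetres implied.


translate([139, 434, 405]) cube([1698, 340, 57]);
translate([139, 434, 0]) cube([73, 73, 405]);
translate([139, 701, 0]) cube([73, 73, 405]);
translate([1764, 434, 0]) cube([73, 73, 405]);
translate([1764, 701, 0]) cube([73, 73, 405]);


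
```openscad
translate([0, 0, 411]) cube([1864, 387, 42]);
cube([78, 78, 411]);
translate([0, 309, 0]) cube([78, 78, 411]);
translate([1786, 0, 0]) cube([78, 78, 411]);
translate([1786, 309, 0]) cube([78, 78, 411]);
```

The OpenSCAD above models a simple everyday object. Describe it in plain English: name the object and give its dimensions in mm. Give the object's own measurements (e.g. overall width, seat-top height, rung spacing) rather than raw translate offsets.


A long wooden bench with a 1864 mm (x) × 387 mm (y) seat, 42 mm thick, its top surface 453 mm above the floor. Four 78 mm square legs at the seat corners, flush with the edges, run from z = 0 to the seat underside.


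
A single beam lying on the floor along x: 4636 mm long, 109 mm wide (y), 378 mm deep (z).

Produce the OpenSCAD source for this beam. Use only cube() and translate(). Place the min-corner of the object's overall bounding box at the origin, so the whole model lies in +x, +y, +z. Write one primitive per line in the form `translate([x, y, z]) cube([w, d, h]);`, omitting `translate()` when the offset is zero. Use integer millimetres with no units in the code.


cube([4636, 109, 378]);


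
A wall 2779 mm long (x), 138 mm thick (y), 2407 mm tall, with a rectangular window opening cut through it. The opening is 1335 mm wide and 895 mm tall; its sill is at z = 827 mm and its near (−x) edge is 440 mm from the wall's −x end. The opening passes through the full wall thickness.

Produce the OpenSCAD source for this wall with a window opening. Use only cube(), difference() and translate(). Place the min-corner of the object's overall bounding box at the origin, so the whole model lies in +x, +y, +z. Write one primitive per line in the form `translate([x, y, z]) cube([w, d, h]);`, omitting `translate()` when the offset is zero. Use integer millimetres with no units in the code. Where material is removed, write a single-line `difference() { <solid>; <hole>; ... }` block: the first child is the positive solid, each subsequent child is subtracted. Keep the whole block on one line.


difference() { cube([2779, 138, 2407]); translate([440, 0, 827]) cube([1335, 138, 895]); }


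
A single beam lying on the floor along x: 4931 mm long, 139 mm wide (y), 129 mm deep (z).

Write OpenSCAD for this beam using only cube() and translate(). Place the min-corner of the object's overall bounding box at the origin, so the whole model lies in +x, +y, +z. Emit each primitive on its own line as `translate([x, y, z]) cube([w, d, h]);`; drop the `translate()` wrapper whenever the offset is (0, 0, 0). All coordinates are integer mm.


cube([4931, 139, 129]);


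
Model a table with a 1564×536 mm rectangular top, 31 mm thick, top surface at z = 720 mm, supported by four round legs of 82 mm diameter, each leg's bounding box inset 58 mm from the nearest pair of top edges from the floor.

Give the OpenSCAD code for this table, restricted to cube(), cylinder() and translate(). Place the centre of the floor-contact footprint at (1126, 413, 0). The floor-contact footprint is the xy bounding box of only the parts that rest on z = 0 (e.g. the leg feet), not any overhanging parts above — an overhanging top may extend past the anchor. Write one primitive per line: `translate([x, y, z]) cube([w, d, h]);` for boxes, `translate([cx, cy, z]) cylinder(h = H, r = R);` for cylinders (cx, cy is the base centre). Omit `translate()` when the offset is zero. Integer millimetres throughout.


translate([344, 145, 689]) cube([1564, 536, 31]);
translate([443, 244, 0]) cylinder(h = 689, r = 41);
translate([1809, 244, 0]) cylinder(h = 689, r = 41);
translate([443, 582, 0]) cylinder(h = 689, r = 41);
translate([1809, 582, 0]) cylinder(h = 689, r = 41);


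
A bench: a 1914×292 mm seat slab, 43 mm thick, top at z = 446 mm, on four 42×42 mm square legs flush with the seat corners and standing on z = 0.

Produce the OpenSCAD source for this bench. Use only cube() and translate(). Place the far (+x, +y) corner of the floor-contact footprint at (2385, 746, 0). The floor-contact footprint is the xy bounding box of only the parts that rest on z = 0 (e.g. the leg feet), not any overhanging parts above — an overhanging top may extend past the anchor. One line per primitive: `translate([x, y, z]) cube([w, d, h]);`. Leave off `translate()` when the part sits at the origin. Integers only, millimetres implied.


translate([471, 454, 403]) cube([1914, 292, 43]);
translate([471, 454, 0]) cube([42, 42, 403]);
translate([471, 704, 0]) cube([42, 42, 403]);
translate([2343, 454, 0]) cube([42, 42, 403]);
translate([2343, 704, 0]) cube([42, 42, 403]);


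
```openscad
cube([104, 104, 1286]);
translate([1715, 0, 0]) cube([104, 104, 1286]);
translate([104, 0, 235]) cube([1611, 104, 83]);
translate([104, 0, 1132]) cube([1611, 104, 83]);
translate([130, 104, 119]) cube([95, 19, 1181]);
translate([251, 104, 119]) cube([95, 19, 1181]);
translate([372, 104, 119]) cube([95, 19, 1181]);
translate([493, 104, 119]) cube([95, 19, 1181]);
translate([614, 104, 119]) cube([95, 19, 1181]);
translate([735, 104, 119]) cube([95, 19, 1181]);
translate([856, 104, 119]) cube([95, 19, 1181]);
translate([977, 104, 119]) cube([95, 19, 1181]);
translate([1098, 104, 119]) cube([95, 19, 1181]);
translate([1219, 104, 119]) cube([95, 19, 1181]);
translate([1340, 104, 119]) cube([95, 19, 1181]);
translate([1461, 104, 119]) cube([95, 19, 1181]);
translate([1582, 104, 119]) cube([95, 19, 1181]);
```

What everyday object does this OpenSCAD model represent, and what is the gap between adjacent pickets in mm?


A fence section. The picket gap is 26 mm.

Two posts, two rails, 13 pickets — a fence section. Span 1611 mm holds 13 pickets of 95 mm with 14 equal gaps: ⌊(1611 − 13·95) / 14⌋ = 26 mm.


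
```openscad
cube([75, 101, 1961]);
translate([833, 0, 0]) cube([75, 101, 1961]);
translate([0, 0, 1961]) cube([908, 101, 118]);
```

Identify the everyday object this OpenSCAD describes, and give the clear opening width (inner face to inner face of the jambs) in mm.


A door frame. The clear opening width is 758 mm.

Two 1961 mm tall posts with a header on top — a door frame. The left jamb is 75 mm wide at x = 0; the right jamb starts at x = 833. The clear opening is 833 − 75 = 758 mm.


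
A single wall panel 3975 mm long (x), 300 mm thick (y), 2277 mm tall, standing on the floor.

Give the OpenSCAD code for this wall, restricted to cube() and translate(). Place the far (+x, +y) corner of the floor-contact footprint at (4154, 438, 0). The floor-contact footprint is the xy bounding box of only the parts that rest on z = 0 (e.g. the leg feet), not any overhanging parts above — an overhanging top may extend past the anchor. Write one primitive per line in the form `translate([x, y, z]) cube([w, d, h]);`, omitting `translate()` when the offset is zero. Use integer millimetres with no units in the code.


translate([179, 138, 0]) cube([3975, 300, 2277]);


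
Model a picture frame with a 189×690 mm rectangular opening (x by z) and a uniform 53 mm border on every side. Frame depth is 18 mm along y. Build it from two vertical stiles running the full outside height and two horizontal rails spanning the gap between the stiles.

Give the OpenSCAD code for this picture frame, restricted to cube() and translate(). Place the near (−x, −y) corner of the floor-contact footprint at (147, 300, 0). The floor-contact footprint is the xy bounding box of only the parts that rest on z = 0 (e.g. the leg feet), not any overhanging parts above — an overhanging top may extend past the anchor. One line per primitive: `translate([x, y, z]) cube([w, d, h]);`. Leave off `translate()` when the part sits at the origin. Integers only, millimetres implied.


translate([147, 300, 0]) cube([53, 18, 796]);
translate([389, 300, 0]) cube([53, 18, 796]);
translate([200, 300, 0]) cube([189, 18, 53]);
translate([200, 300, 743]) cube([189, 18, 53]);


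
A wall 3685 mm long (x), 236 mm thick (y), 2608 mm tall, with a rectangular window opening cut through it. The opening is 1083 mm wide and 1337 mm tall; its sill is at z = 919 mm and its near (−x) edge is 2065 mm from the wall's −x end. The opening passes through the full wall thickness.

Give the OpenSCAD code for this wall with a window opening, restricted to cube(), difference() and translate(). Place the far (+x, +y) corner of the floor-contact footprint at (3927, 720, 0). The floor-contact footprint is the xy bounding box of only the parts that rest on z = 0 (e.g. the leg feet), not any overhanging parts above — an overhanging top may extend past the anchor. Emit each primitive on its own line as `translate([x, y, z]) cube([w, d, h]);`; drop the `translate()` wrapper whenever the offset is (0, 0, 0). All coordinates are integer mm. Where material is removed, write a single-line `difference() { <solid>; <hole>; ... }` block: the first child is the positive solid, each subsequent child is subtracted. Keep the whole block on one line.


difference() { translate([242, 484, 0]) cube([3685, 236, 2608]); translate([2307, 484, 919]) cube([1083, 236, 1337]); }


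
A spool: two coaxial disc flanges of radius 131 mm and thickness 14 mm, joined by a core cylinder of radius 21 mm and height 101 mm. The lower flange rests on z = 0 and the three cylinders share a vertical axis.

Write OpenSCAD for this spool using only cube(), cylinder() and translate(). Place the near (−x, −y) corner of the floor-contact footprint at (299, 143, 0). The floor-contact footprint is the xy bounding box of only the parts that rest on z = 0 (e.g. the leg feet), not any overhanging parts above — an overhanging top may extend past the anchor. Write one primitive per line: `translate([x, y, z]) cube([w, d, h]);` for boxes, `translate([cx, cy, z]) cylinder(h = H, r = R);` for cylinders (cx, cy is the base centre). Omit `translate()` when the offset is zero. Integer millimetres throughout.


translate([430, 274, 0]) cylinder(h = 14, r = 131);
translate([430, 274, 14]) cylinder(h = 101, r = 21);
translate([430, 274, 115]) cylinder(h = 14, r = 131);


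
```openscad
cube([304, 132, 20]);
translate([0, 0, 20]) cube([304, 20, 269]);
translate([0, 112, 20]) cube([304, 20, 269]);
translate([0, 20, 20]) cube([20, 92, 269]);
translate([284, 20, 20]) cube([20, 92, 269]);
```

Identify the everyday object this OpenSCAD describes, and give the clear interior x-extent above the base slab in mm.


An open box. The internal width is 264 mm.

A 304×132 base slab with four walls standing on it — an open box. The base is 304 mm wide and the walls are 20 mm thick, so the internal width is 304 − 2 × 20 = 264 mm.


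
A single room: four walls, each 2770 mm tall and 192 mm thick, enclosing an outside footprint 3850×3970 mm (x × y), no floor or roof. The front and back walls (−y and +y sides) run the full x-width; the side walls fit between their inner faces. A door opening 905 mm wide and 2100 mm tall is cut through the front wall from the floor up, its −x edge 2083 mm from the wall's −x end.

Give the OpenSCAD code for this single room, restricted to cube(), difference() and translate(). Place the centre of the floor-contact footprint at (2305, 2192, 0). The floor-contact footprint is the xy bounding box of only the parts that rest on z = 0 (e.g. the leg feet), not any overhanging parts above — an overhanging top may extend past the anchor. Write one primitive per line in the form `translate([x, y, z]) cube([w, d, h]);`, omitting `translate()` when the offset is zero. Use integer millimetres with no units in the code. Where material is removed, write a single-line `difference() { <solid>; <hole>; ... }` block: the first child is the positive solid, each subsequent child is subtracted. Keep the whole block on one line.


difference() { translate([380, 207, 0]) cube([3850, 192, 2770]); translate([2463, 207, 0]) cube([905, 192, 2100]); }
translate([380, 3985, 0]) cube([3850, 192, 2770]);
translate([380, 399, 0]) cube([192, 3586, 2770]);
translate([4038, 399, 0]) cube([192, 3586, 2770]);


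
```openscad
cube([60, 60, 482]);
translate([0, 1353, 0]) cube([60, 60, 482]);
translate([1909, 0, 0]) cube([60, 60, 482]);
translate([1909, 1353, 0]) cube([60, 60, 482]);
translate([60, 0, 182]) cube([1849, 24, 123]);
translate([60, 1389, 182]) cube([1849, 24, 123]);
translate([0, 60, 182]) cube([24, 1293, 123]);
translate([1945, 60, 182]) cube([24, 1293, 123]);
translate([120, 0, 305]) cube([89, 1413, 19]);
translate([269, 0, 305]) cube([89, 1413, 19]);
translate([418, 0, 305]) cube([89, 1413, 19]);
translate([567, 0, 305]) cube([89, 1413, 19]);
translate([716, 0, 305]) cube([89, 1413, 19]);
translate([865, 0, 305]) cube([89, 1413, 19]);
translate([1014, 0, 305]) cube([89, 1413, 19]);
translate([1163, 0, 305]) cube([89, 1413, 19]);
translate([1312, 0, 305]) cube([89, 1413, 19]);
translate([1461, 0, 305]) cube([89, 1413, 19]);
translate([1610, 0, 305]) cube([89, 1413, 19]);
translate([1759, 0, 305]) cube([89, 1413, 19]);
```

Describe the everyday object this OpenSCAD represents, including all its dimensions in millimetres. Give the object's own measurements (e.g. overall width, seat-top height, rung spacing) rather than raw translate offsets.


A bed frame 1969 mm long (x) by 1413 mm wide (y). Four 60×60 mm corner posts, 482 mm tall, at the corners of the footprint. Four rails of 24 mm thickness and 123 mm height run between adjacent posts with their undersides at z = 182 mm, their outer faces flush with the outside of the frame (the two x-running rails run between the posts' inner faces; the two y-running rails run between the posts' inner faces). 12 slats, each 89 mm wide (x) and 19 mm thick, lie across the top of the two x-running rails, running the full 1413 mm width of the frame in y; along x they sit between the end posts with a 60 mm gap after the −x posts and between neighbouring slats, leaving 61 mm before the +x posts.


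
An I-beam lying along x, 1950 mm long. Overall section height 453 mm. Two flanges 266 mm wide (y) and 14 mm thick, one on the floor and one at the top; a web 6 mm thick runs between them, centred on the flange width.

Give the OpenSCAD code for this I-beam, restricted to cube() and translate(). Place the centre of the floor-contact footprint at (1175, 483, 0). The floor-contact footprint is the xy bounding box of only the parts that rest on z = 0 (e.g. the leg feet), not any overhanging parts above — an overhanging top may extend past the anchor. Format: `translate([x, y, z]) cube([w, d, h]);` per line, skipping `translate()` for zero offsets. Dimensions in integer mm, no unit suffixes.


translate([200, 350, 0]) cube([1950, 266, 14]);
translate([200, 480, 14]) cube([1950, 6, 425]);
translate([200, 350, 439]) cube([1950, 266, 14]);


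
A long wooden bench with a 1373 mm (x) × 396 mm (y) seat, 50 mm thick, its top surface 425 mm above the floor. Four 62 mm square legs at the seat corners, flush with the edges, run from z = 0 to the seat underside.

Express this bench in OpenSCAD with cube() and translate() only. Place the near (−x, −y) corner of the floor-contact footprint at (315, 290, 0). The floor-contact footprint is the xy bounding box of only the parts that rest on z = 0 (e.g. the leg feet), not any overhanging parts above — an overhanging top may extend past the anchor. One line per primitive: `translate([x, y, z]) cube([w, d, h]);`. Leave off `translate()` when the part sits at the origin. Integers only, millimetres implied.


translate([315, 290, 375]) cube([1373, 396, 50]);
translate([315, 290, 0]) cube([62, 62, 375]);
translate([315, 624, 0]) cube([62, 62, 375]);
translate([1626, 290, 0]) cube([62, 62, 375]);
translate([1626, 624, 0]) cube([62, 62, 375]);


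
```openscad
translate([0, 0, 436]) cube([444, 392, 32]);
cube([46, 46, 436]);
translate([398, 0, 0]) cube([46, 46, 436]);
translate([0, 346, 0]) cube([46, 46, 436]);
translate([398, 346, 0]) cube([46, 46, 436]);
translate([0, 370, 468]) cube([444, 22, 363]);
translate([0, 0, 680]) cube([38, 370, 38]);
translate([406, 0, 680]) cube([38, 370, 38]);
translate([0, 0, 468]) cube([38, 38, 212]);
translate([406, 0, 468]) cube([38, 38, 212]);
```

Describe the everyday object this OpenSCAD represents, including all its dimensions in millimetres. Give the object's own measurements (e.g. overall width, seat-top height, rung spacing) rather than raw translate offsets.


A chair. The seat is a 444×392×32 mm slab with its top at z = 468 mm, on four 46×46 mm corner legs (flush with the seat edges, standing on z = 0). A flat backrest 22 mm thick, 363 mm tall, spans the full seat width and rises from the seat top along its +y edge, rear face flush with the rear of the seat. Two armrests of 38×38 mm section run along each side from the seat's front edge to the front of the backrest, top faces 250 mm above the seat top and outer faces flush with the seat's x-edges; a 38×38 mm post under the front of each armrest stands on the seat at the front corner.


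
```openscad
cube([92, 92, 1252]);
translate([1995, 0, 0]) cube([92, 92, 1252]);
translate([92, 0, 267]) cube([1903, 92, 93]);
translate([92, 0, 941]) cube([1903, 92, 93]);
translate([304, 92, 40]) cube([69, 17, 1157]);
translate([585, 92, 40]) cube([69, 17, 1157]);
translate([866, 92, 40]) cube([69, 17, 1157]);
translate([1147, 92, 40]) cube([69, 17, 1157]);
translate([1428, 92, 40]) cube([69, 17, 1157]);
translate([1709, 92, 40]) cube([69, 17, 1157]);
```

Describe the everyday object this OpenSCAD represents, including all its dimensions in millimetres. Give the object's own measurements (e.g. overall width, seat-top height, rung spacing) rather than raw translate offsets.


A fence section. Two 92×92 mm posts, 1252 mm tall, stand on the floor with a clear span of 1903 mm between their inner faces. Two horizontal rails of 92×93 mm section span the gap between the posts with their undersides at z = 267 mm and z = 941 mm, flush with the posts' −y face. 6 pickets, each 69 mm wide, 17 mm thick and 1157 mm tall, are fixed to the +y face of the rails with their bottoms at z = 40 mm, spaced across the span with a 212 mm gap after the −x post and between neighbouring pickets, with 217 mm left before the +x post.


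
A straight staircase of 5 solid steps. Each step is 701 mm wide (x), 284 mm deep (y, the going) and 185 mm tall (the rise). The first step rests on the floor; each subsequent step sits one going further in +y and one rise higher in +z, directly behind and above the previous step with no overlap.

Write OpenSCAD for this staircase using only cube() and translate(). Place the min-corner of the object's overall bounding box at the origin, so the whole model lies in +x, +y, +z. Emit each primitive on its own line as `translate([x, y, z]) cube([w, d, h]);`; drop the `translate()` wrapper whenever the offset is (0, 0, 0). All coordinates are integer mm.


cube([701, 284, 185]);
translate([0, 284, 185]) cube([701, 284, 185]);
translate([0, 568, 370]) cube([701, 284, 185]);
translate([0, 852, 555]) cube([701, 284, 185]);
translate([0, 1136, 740]) cube([701, 284, 185]);


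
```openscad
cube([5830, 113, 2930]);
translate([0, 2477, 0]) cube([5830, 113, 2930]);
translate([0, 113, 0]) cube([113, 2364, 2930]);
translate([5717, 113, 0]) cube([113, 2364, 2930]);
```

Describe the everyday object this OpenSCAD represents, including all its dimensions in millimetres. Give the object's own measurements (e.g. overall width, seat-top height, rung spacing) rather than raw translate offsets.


The wall frame of a small rectangular building: four walls, each 2930 mm tall and 113 mm thick, enclosing a footprint 5830 mm (x) by 2590 mm (y) outside-to-outside, with no floor or roof. The front and back walls (the −y and +y sides) span the full width; the two side walls fit between them.
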